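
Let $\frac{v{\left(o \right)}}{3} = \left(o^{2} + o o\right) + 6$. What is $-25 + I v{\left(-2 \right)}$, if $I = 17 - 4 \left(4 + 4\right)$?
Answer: $-655$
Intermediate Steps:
$v{\left(o \right)} = 18 + 6 o^{2}$ ($v{\left(o \right)} = 3 \left(\left(o^{2} + o o\right) + 6\right) = 3 \left(\left(o^{2} + o^{2}\right) + 6\right) = 3 \left(2 o^{2} + 6\right) = 3 \left(6 + 2 o^{2}\right) = 18 + 6 o^{2}$)
$I = -15$ ($I = 17 - 4 \cdot 8 = 17 - 32 = -15$)
$-25 + I v{\left(-2 \right)} = -25 - 15 \left(18 + 6 \left(-2\right)^{2}\right) = -25 - 15 \left(18 + 6 \cdot 4\right) = -25 - 15 \left(18 + 24\right) = -25 - 630 = -655$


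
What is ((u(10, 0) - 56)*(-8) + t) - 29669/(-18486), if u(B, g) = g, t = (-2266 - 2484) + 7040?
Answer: 50644337/18486 ≈ 2739.6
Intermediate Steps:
t = 2290 (t = -4750 + 7040 = 2290)
((u(10, 0) - 56)*(-8) + t) - 29669/(-18486) = ((0 - 56)*(-8) + 2290) - 29669/(-18486) = (-56*(-8) + 2290) - 29669*(-1/18486) = (448 + 2290) + 29669/18486 = 2738 + 29669/18486 = 50644337/18486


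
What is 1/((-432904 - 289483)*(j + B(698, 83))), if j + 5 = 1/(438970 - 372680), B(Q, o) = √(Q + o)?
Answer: -21971754210/2399870692194285113 - 4394364100*√781/2399870692194285113 ≈ -6.0328e-8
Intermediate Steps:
j = -331449/66290 (j = -5 + 1/(438970 - 372680) = -5 + 1/66290 = -331449/66290 ≈ -5.0000)
1/((-432904 - 289483)*(j + B(698, 83))) = 1/((-432904 - 289483)*(-331449/66290 + √(698 + 83))) = 1/(-722387*(-331449/66290 + √781)) = 1/(239434448763/66290 - 722387*√781)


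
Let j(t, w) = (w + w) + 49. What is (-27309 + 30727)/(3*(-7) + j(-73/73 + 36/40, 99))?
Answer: 1709/113 ≈ 15.124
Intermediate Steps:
j(t, w) = 49 + 2*w (j(t, w) = 2*w + 49 = 49 + 2*w)
(-27309 + 30727)/(3*(-7) + j(-73/73 + 36/40, 99)) = (-27309 + 30727)/(3*(-7) + (49 + 2*99)) = 3418/(-21 + (49 + 198)) = 3418/(-21 + 247) = 3418/226 = 3418*(1/226) = 1709/113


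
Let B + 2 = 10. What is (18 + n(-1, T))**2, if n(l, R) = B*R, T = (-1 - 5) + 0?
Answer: 900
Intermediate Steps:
B = 8 (B = -2 + 10 = 8)
T = -6 (T = -6 + 0 = -6)
n(l, R) = 8*R
(18 + n(-1, T))**2 = (18 + 8*(-6))**2 = (18 - 48)**2 = (-30)**2 = 900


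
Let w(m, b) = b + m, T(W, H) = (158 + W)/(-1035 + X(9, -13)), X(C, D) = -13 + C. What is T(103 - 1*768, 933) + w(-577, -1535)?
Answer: -2193861/1039 ≈ -2111.5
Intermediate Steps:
T(W, H) = -158/1039 - W/1039 (T(W, H) = (158 + W)/(-1035 + (-13 + 9)) = (158 + W)/(-1035 - 4) = (158 + W)/(-1039) = (158 + W)*(-1/1039) = -158/1039 - W/1039)
T(103 - 1*768, 933) + w(-577, -1535) = (-158/1039 - (103 - 1*768)/1039) + (-1535 - 577) = (-158/1039 - (103 - 768)/1039) - 2112 = (-158/1039 - 1/1039*(-665)) - 2112 = (-158/1039 + 665/1039) - 2112 = 507/1039 - 2112 = -2193861/1039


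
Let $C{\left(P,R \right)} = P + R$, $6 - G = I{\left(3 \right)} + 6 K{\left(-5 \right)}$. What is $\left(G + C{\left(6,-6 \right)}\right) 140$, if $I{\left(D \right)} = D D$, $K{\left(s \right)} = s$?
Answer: $3780$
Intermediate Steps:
$I{\left(D \right)} = D^{2}$
$G = 27$ ($G = 6 - \left(3^{2} + 6 \left(-5\right)\right) = 6 - \left(9 - 30\right) = 6 - -21 = 6 + 21 = 27$)
$\left(G + C{\left(6,-6 \right)}\right) 140 = \left(27 + \left(6 - 6\right)\right) 140 = \left(27 + 0\right) 140 = 27 \cdot 140 = 3780$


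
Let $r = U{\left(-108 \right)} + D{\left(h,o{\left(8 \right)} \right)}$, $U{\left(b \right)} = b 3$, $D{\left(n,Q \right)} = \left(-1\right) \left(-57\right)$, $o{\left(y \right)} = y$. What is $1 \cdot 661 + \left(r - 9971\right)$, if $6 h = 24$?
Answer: $-9577$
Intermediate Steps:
$h = 4$ ($h = \frac{1}{6} \cdot 24 = 4$)
$D{\left(n,Q \right)} = 57$
$U{\left(b \right)} = 3 b$
$r = -267$ ($r = 3 \left(-108\right) + 57 = -324 + 57 = -267$)
$1 \cdot 661 + \left(r - 9971\right) = 1 \cdot 661 - 10238 = 661 - 10238 = -9577$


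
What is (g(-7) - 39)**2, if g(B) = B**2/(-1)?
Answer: 7744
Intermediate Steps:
g(B) = -B**2 (g(B) = B**2*(-1) = -B**2)
(g(-7) - 39)**2 = (-1*(-7)**2 - 39)**2 = (-1*49 - 39)**2 = (-49 - 39)**2 = (-88)**2 = 7744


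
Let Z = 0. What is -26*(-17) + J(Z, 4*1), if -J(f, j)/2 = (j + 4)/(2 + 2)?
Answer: 438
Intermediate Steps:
J(f, j) = -2 - j/2 (J(f, j) = -2*(j + 4)/(2 + 2) = -2*(4 + j)/4 = -2*(1 + j/4) = -2 - j/2)
-26*(-17) + J(Z, 4*1) = -26*(-17) + (-2 - 2) = 442 + (-2 - ½*4) = 442 + (-2 - 2) = 442 - 4 = 438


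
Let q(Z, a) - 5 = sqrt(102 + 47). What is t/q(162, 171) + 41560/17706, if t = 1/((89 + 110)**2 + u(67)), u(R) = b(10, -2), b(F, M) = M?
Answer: 102035491015/43470673428 + sqrt(149)/4910276 ≈ 2.3472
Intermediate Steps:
q(Z, a) = 5 + sqrt(149) (q(Z, a) = 5 + sqrt(102 + 47) = 5 + sqrt(149))
u(R) = -2
t = 1/39599 (t = 1/((89 + 110)**2 - 2) = 1/(199**2 - 2) = 1/(39601 - 2) = 1/39599 ≈ 2.5253e-5)
t/q(162, 171) + 41560/17706 = 1/(39599*(5 + sqrt(149))) + 41560/17706 = 1/(39599*(5 + sqrt(149))) + 41560*(1/17706) = 1/(39599*(5 + sqrt(149))) + 20780/8853 = 20780/8853 + 1/(39599*(5 + sqrt(149)))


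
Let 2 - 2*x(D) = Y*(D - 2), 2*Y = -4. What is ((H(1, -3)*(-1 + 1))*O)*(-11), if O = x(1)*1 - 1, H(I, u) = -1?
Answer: 0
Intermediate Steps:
Y = -2 (Y = (½)*(-4) = -2)
x(D) = -1 + D (x(D) = 1 - (-1)*(D - 2) = 1 - (-1)*(-2 + D) = 1 - (4 - 2*D)/2 = 1 + (-2 + D) = -1 + D)
O = -1 (O = (-1 + 1)*1 - 1 = 0*1 - 1 = 0 - 1 = -1)
((H(1, -3)*(-1 + 1))*O)*(-11) = (-(-1 + 1)*(-1))*(-11) = (-1*0*(-1))*(-11) = (0*(-1))*(-11) = 0*(-11) = 0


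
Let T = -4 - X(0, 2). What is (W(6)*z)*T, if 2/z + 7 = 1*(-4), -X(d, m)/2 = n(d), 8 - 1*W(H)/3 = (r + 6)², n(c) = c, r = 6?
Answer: -3264/11 ≈ -296.73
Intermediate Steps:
W(H) = -408 (W(H) = 24 - 3*(6 + 6)² = 24 - 3*12² = 24 - 3*144 = 24 - 432 = -408)
X(d, m) = -2*d
T = -4 (T = -4 - (-2)*0 = -4 - 1*0 = -4 + 0 = -4)
z = -2/11 (z = 2/(-7 + 1*(-4)) = 2/(-7 - 4) = 2/(-11) = 2*(-1/11) = -2/11 ≈ -0.18182)
(W(6)*z)*T = -408*(-2/11)*(-4) = (816/11)*(-4) = -3264/11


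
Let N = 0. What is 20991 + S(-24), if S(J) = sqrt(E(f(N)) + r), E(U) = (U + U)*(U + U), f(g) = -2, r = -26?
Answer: 20991 + I*sqrt(10) ≈ 20991.0 + 3.1623*I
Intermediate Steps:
E(U) = 4*U**2 (E(U) = (2*U)*(2*U) = 4*U**2)
S(J) = I*sqrt(10) (S(J) = sqrt(4*(-2)**2 - 26) = sqrt(4*4 - 26) = sqrt(16 - 26) = sqrt(-10) = I*sqrt(10))
20991 + S(-24) = 20991 + I*sqrt(10)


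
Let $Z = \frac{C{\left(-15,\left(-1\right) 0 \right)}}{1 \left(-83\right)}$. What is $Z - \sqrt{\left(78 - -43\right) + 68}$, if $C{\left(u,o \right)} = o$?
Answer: $- 3 \sqrt{21} \approx -13.748$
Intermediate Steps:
$Z = 0$ ($Z = \frac{\left(-1\right) 0}{1 \left(-83\right)} = \frac{0}{-83} = 0 \left(- \frac{1}{83}\right) = 0$)
$Z - \sqrt{\left(78 - -43\right) + 68} = 0 - \sqrt{\left(78 - -43\right) + 68} = 0 - \sqrt{\left(78 + 43\right) + 68} = 0 - \sqrt{121 + 68} = 0 - \sqrt{189} = 0 - 3 \sqrt{21} = - 3 \sqrt{21}$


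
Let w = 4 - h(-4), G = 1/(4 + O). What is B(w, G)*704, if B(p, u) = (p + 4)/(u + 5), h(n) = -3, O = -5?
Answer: 1936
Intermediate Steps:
G = -1 (G = 1/(4 - 5) = 1/(-1) = -1)
w = 7 (w = 4 - 1*(-3) = 4 + 3 = 7)
B(p, u) = (4 + p)/(5 + u)
B(w, G)*704 = ((4 + 7)/(5 - 1))*704 = (11/4)*704 = 1936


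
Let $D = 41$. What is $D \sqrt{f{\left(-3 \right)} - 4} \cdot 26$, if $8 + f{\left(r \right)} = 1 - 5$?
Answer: $4264 i \approx 4264.0 i$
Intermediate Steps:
$f{\left(r \right)} = -12$ ($f{\left(r \right)} = -8 + \left(1 - 5\right) = -8 - 4 = -12$)
$D \sqrt{f{\left(-3 \right)} - 4} \cdot 26 = 41 \sqrt{-12 - 4} \cdot 26 = 41 \sqrt{-16} \cdot 26 = 41 \cdot 4 i 26 = 164 i 26 = 4264 i$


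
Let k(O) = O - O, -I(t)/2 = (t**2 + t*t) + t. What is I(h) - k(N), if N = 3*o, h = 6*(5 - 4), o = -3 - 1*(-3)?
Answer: -156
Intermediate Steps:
o = 0 (o = -3 + 3 = 0)
h = 6 (h = 6*1 = 6)
N = 0 (N = 3*0 = 0)
I(t) = -4*t**2 - 2*t (I(t) = -2*((t**2 + t*t) + t) = -2*((t**2 + t**2) + t) = -2*(2*t**2 + t) = -2*(t + 2*t**2) = -4*t**2 - 2*t)
k(O) = 0
I(h) - k(N) = -2*6*(1 + 2*6) - 1*0 = -2*6*(1 + 12) + 0 = -2*6*13 + 0 = -156 + 0 = -156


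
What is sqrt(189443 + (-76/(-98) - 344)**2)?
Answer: sqrt(737697767)/49 ≈ 554.30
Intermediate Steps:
sqrt(189443 + (-76/(-98) - 344)**2) = sqrt(189443 + (-76*(-1/98) - 344)**2) = sqrt(189443 + (38/49 - 344)**2) = sqrt(189443 + (-16818/49)**2) = sqrt(189443 + 282845124/2401) = sqrt(737697767/2401) = sqrt(737697767)/49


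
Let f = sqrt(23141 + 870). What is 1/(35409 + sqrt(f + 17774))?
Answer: 1/(35409 + sqrt(17774 + sqrt(24011))) ≈ 2.8135e-5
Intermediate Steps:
f = sqrt(24011) ≈ 154.95
1/(35409 + sqrt(f + 17774)) = 1/(35409 + sqrt(sqrt(24011) + 17774)) = 1/(35409 + sqrt(17774 + sqrt(24011)))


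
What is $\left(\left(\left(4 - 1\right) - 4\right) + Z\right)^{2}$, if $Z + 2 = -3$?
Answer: $36$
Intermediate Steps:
$Z = -5$ ($Z = -2 - 3 = -5$)
$\left(\left(\left(4 - 1\right) - 4\right) + Z\right)^{2} = \left(\left(\left(4 - 1\right) - 4\right) - 5\right)^{2} = \left(\left(3 - 4\right) - 5\right)^{2} = \left(-1 - 5\right)^{2} = \left(-6\right)^{2} = 36$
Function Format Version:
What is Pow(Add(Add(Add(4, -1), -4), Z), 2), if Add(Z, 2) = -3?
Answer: 36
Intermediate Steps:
Z = -5 (Z = Add(-2, -3) = -5)
Pow(Add(Add(Add(4, -1), -4), Z), 2) = Pow(Add(Add(Add(4, -1), -4), -5), 2) = Pow(Add(Add(3, -4), -5), 2) = Pow(Add(-1, -5), 2) = Pow(-6, 2) = 36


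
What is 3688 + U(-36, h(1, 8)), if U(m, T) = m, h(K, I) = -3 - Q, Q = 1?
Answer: 3652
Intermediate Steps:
h(K, I) = -4 (h(K, I) = -3 - 1*1 = -3 - 1 = -4)
3688 + U(-36, h(1, 8)) = 3688 - 36 = 3652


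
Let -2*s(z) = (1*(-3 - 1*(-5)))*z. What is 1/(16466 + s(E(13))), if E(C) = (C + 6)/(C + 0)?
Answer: 13/214039 ≈ 6.0737e-5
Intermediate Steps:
E(C) = (6 + C)/C
s(z) = -z (s(z) = -1*(-3 - 1*(-5))*z/2 = -1*(-3 + 5)*z/2 = -1*2*z/2 = -z)
1/(16466 + s(E(13))) = 1/(16466 - (6 + 13)/13) = 1/(16466 - 19/13) = 1/(214039/13) = 13/214039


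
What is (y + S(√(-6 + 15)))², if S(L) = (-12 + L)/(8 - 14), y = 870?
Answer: 3038049/4 ≈ 7.5951e+5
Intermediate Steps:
S(L) = 2 - L/6 (S(L) = (-12 + L)/(-6) = (-12 + L)*(-⅙) = 2 - L/6)
(y + S(√(-6 + 15)))² = (870 + (2 - √(-6 + 15)/6))² = (870 + (2 - √9/6))² = (870 + (2 - ⅙*3))² = (870 + (2 - ½))² = (870 + 3/2)² = (1743/2)² = 3038049/4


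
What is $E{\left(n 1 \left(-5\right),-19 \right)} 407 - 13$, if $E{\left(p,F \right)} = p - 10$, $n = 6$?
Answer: $-16293$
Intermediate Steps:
$E{\left(p,F \right)} = -10 + p$ ($E{\left(p,F \right)} = p - 10 = -10 + p$)
$E{\left(n 1 \left(-5\right),-19 \right)} 407 - 13 = \left(-10 + 6 \cdot 1 \left(-5\right)\right) 407 - 13 = \left(-10 + 6 \left(-5\right)\right) 407 - 13 = \left(-10 - 30\right) 407 - 13 = \left(-40\right) 407 - 13 = -16280 - 13 = -16293$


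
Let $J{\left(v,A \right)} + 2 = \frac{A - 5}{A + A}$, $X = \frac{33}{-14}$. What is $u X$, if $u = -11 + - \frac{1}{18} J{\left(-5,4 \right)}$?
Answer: $\frac{17237}{672} \approx 25.65$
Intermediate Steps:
$X = - \frac{33}{14}$ ($X = 33 \left(- \frac{1}{14}\right) = - \frac{33}{14} \approx -2.3571$)
$J{\left(v,A \right)} = -2 + \frac{-5 + A}{2 A}$ ($J{\left(v,A \right)} = -2 + \frac{A - 5}{A + A} = -2 + \frac{-5 + A}{2 A}$)
$u = - \frac{1567}{144}$ ($u = -11 + - \frac{1}{18} \frac{-5 - 12}{2 \cdot 4} = -11 + \left(-1\right) \frac{1}{18} \cdot \frac{1}{2} \cdot \frac{1}{4} \left(-5 - 12\right) = -11 - \frac{\frac{1}{2} \cdot \frac{1}{4} \left(-17\right)}{18} = -11 - - \frac{17}{144} = -11 + \frac{17}{144} = - \frac{1567}{144} \approx -10.882$)
$u X = \left(- \frac{1567}{144}\right) \left(- \frac{33}{14}\right) = \frac{17237}{672}$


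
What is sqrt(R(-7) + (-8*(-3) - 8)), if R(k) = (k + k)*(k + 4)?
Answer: sqrt(58) ≈ 7.6158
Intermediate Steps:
R(k) = 2*k*(4 + k) (R(k) = (2*k)*(4 + k) = 2*k*(4 + k))
sqrt(R(-7) + (-8*(-3) - 8)) = sqrt(2*(-7)*(4 - 7) + (-8*(-3) - 8)) = sqrt(2*(-7)*(-3) + (24 - 8)) = sqrt(42 + 16) = sqrt(58)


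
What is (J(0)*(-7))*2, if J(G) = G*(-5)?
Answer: 0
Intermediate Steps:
J(G) = -5*G
(J(0)*(-7))*2 = (-5*0*(-7))*2 = (0*(-7))*2 = 0*2 = 0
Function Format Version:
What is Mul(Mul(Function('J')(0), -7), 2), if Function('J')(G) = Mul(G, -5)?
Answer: 0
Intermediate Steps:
Function('J')(G) = Mul(-5, G)
Mul(Mul(Function('J')(0), -7), 2) = Mul(Mul(Mul(-5, 0), -7), 2) = Mul(Mul(0, -7), 2) = Mul(0, 2) = 0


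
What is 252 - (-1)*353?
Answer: 605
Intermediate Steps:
252 - (-1)*353 = 252 - 1*(-353) = 252 + 353 = 605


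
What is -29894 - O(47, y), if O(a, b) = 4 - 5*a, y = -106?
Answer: -29663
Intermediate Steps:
-29894 - O(47, y) = -29894 - (4 - 5*47) = -29894 - (4 - 235) = -29894 - 1*(-231) = -29894 + 231 = -29663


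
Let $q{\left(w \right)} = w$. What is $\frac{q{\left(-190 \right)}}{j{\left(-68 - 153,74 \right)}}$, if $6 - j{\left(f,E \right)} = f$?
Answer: $- \frac{190}{227} \approx -0.837$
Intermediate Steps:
$j{\left(f,E \right)} = 6 - f$
$\frac{q{\left(-190 \right)}}{j{\left(-68 - 153,74 \right)}} = - \frac{190}{6 - \left(-68 - 153\right)} = - \frac{190}{6 - -221} = - \frac{190}{6 + 221} = - \frac{190}{227}$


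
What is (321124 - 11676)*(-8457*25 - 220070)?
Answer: -133525264760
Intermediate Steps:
(321124 - 11676)*(-8457*25 - 220070) = 309448*(-211425 - 220070) = 309448*(-431495) = -133525264760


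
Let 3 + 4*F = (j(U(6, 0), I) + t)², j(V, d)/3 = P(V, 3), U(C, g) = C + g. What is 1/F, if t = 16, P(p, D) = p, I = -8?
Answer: 4/1153 ≈ 0.0034692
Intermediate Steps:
j(V, d) = 3*V
F = 1153/4 (F = -¾ + (3*(6 + 0) + 16)²/4 = -¾ + (3*6 + 16)²/4 = -¾ + (18 + 16)²/4 = -¾ + (¼)*34² = -¾ + (¼)*1156 = -¾ + 289 = 1153/4 ≈ 288.25)
1/F = 1/(1153/4) = 4/1153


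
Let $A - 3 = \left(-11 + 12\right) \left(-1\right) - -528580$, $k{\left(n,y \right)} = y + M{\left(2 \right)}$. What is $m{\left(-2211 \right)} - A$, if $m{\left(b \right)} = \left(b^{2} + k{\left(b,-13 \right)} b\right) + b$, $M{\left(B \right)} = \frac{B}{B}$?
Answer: $4384260$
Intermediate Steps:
$M{\left(B \right)} = 1$
$k{\left(n,y \right)} = 1 + y$ ($k{\left(n,y \right)} = y + 1 = 1 + y$)
$m{\left(b \right)} = b^{2} - 11 b$ ($m{\left(b \right)} = \left(b^{2} + \left(1 - 13\right) b\right) + b = \left(b^{2} - 12 b\right) + b = b^{2} - 11 b$)
$A = 528582$ ($A = 3 + \left(\left(-11 + 12\right) \left(-1\right) - -528580\right) = 3 + \left(1 \left(-1\right) + 528580\right) = 3 + \left(-1 + 528580\right) = 3 + 528579 = 528582$)
$m{\left(-2211 \right)} - A = - 2211 \left(-11 - 2211\right) - 528582 = \left(-2211\right) \left(-2222\right) - 528582 = 4912842 - 528582 = 4384260$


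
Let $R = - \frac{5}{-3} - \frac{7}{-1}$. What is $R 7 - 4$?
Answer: $\frac{170}{3} \approx 56.667$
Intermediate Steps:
$R = \frac{26}{3}$ ($R = \left(-5\right) \left(- \frac{1}{3}\right) - -7 = \frac{5}{3} + 7 = \frac{26}{3} \approx 8.6667$)
$R 7 - 4 = \frac{26}{3} \cdot 7 - 4 = \frac{182}{3} - 4 = \frac{170}{3}$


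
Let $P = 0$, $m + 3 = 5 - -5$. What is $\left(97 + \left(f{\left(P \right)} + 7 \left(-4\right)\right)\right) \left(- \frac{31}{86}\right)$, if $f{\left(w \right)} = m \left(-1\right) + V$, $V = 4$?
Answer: $- \frac{1023}{43} \approx -23.791$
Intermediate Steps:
$m = 7$ ($m = -3 + \left(5 - -5\right) = -3 + \left(5 + 5\right) = -3 + 10 = 7$)
$f{\left(w \right)} = -3$ ($f{\left(w \right)} = 7 \left(-1\right) + 4 = -7 + 4 = -3$)
$\left(97 + \left(f{\left(P \right)} + 7 \left(-4\right)\right)\right) \left(- \frac{31}{86}\right) = \left(97 + \left(-3 + 7 \left(-4\right)\right)\right) \left(- \frac{31}{86}\right) = \left(97 - 31\right) \left(\left(-31\right) \frac{1}{86}\right) = \left(97 - 31\right) \left(- \frac{31}{86}\right) = 66 \left(- \frac{31}{86}\right) = - \frac{1023}{43}$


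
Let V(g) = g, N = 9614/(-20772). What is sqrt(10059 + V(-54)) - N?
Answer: 4807/10386 + sqrt(10005) ≈ 100.49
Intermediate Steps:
N = -4807/10386 (N = 9614*(-1/20772) = -4807/10386 ≈ -0.46283)
sqrt(10059 + V(-54)) - N = sqrt(10059 - 54) - 1*(-4807/10386) = sqrt(10005) + 4807/10386 = 4807/10386 + sqrt(10005)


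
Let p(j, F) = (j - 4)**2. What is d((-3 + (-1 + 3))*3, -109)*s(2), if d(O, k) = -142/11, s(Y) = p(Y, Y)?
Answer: -568/11 ≈ -51.636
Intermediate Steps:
p(j, F) = (-4 + j)**2
s(Y) = (-4 + Y)**2
d(O, k) = -142/11 (d(O, k) = -142*1/11 = -142/11)
d((-3 + (-1 + 3))*3, -109)*s(2) = -142*(-4 + 2)**2/11 = -142/11*(-2)**2 = -142/11*4 = -568/11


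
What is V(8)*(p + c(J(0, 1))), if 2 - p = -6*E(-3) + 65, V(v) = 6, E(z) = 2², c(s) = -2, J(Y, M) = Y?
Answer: -246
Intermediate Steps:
E(z) = 4
p = -39 (p = 2 - (-6*4 + 65) = 2 - (-24 + 65) = 2 - 1*41 = 2 - 41 = -39)
V(8)*(p + c(J(0, 1))) = 6*(-39 - 2) = 6*(-41) = -246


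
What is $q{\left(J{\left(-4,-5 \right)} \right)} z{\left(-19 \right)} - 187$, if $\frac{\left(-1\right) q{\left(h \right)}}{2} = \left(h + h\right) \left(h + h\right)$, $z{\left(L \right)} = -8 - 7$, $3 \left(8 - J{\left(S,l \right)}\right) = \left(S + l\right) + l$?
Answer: $\frac{57199}{3} \approx 19066.0$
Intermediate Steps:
$J{\left(S,l \right)} = 8 - \frac{2 l}{3} - \frac{S}{3}$ ($J{\left(S,l \right)} = 8 - \frac{\left(S + l\right) + l}{3} = 8 - \frac{S + 2 l}{3} = 8 - \left(\frac{S}{3} + \frac{2 l}{3}\right) = 8 - \frac{2 l}{3} - \frac{S}{3}$)
$z{\left(L \right)} = -15$
$q{\left(h \right)} = - 8 h^{2}$ ($q{\left(h \right)} = - 2 \left(h + h\right) \left(h + h\right) = - 2 \cdot 2 h 2 h = - 2 \cdot 4 h^{2} = - 8 h^{2}$)
$q{\left(J{\left(-4,-5 \right)} \right)} z{\left(-19 \right)} - 187 = - 8 \left(8 - - \frac{10}{3} - - \frac{4}{3}\right)^{2} \left(-15\right) - 187 = - 8 \left(8 + \frac{10}{3} + \frac{4}{3}\right)^{2} \left(-15\right) - 187 = - 8 \left(\frac{38}{3}\right)^{2} \left(-15\right) - 187 = \left(-8\right) \frac{1444}{9} \left(-15\right) - 187 = \left(- \frac{11552}{9}\right) \left(-15\right) - 187 = \frac{57760}{3} - 187 = \frac{57199}{3}$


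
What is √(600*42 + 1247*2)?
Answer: √27694 ≈ 166.42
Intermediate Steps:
√(600*42 + 1247*2) = √(25200 + 2494) = √27694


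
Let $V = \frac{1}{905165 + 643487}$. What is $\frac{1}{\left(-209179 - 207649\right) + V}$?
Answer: $- \frac{1548652}{645521515855} \approx -2.3991 \cdot 10^{-6}$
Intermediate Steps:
$V = \frac{1}{1548652} \approx 6.4572 \cdot 10^{-7}$
$\frac{1}{\left(-209179 - 207649\right) + V} = \frac{1}{\left(-209179 - 207649\right) + \frac{1}{1548652}} = \frac{1}{-416828 + \frac{1}{1548652}} = \frac{1}{- \frac{645521515855}{1548652}} = - \frac{1548652}{645521515855}$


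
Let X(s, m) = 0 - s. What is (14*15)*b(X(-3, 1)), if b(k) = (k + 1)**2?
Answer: 3360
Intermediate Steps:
X(s, m) = -s
b(k) = (1 + k)**2
(14*15)*b(X(-3, 1)) = (14*15)*(1 - 1*(-3))**2 = 210*(1 + 3)**2 = 210*4**2 = 210*16 = 3360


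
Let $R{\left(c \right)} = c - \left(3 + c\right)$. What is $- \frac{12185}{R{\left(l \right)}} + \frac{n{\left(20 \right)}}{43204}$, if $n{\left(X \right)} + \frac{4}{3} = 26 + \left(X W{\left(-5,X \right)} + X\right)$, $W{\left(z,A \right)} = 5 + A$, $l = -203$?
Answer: $\frac{263221187}{64806} \approx 4061.7$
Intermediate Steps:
$n{\left(X \right)} = \frac{74}{3} + X + X \left(5 + X\right)$ ($n{\left(X \right)} = - \frac{4}{3} + \left(26 + \left(X \left(5 + X\right) + X\right)\right) = - \frac{4}{3} + \left(26 + \left(X + X \left(5 + X\right)\right)\right) = - \frac{4}{3} + \left(26 + X + X \left(5 + X\right)\right) = \frac{74}{3} + X + X \left(5 + X\right)$)
$R{\left(c \right)} = -3$ ($R{\left(c \right)} = c - \left(3 + c\right) = -3$)
$- \frac{12185}{R{\left(l \right)}} + \frac{n{\left(20 \right)}}{43204} = - \frac{12185}{-3} + \frac{\frac{74}{3} + 20^{2} + 6 \cdot 20}{43204} = \left(-12185\right) \left(- \frac{1}{3}\right) + \left(\frac{74}{3} + 400 + 120\right) \frac{1}{43204} = \frac{12185}{3} + \frac{1634}{3} \cdot \frac{1}{43204} = \frac{12185}{3} + \frac{817}{64806} = \frac{263221187}{64806}$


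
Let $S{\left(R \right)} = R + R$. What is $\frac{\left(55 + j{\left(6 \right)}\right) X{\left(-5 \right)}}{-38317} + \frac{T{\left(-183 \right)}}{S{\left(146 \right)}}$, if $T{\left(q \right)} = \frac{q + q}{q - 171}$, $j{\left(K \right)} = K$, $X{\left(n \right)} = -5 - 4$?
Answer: $\frac{11795509}{660125276} \approx 0.017869$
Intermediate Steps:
$S{\left(R \right)} = 2 R$
$X{\left(n \right)} = -9$
$T{\left(q \right)} = \frac{2 q}{-171 + q}$
$\frac{\left(55 + j{\left(6 \right)}\right) X{\left(-5 \right)}}{-38317} + \frac{T{\left(-183 \right)}}{S{\left(146 \right)}} = \frac{\left(55 + 6\right) \left(-9\right)}{-38317} + \frac{2 \left(-183\right) \frac{1}{-171 - 183}}{2 \cdot 146} = 61 \left(-9\right) \left(- \frac{1}{38317}\right) + \frac{2 \left(-183\right) \frac{1}{-354}}{292} = \left(-549\right) \left(- \frac{1}{38317}\right) + 2 \left(-183\right) \left(- \frac{1}{354}\right) \frac{1}{292} = \frac{549}{38317} + \frac{61}{59} \cdot \frac{1}{292} = \frac{549}{38317} + \frac{61}{17228} = \frac{11795509}{660125276}$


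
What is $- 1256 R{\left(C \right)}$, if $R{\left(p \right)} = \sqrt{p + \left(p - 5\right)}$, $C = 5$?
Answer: $- 1256 \sqrt{5} \approx -2808.5$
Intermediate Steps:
$R{\left(p \right)} = \sqrt{-5 + 2 p}$ ($R{\left(p \right)} = \sqrt{p + \left(p - 5\right)} = \sqrt{p + \left(-5 + p\right)} = \sqrt{-5 + 2 p}$)
$- 1256 R{\left(C \right)} = - 1256 \sqrt{-5 + 2 \cdot 5} = - 1256 \sqrt{-5 + 10} = - 1256 \sqrt{5}$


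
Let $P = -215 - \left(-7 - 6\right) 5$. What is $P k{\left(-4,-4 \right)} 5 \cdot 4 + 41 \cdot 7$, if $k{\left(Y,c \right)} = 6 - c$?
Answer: $-29713$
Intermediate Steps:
$P = -150$ ($P = -215 - \left(-13\right) 5 = -215 - -65 = -215 + 65 = -150$)
$P k{\left(-4,-4 \right)} 5 \cdot 4 + 41 \cdot 7 = - 150 \left(6 - -4\right) 5 \cdot 4 + 41 \cdot 7 = - 150 \left(6 + 4\right) 5 \cdot 4 + 287 = - 150 \cdot 10 \cdot 5 \cdot 4 + 287 = - 150 \cdot 50 \cdot 4 + 287 = \left(-150\right) 200 + 287 = -30000 + 287 = -29713$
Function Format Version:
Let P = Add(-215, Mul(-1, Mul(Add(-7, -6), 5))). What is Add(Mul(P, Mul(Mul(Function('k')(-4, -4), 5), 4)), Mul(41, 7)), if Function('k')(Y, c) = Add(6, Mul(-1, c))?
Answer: -29713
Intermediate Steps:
P = -150 (P = Add(-215, Mul(-1, Mul(-13, 5))) = Add(-215, Mul(-1, -65)) = Add(-215, 65) = -150)
Add(Mul(P, Mul(Mul(Function('k')(-4, -4), 5), 4)), Mul(41, 7)) = Add(Mul(-150, Mul(Mul(Add(6, Mul(-1, -4)), 5), 4)), Mul(41, 7)) = Add(Mul(-150, Mul(Mul(Add(6, 4), 5), 4)), 287) = Add(Mul(-150, Mul(Mul(10, 5), 4)), 287) = Add(Mul(-150, Mul(50, 4)), 287) = Add(Mul(-150, 200), 287) = Add(-30000, 287) = -29713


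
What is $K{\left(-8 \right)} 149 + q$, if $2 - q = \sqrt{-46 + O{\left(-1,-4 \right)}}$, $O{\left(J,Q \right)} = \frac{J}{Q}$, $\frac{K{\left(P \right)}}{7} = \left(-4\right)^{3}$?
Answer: $-66750 - \frac{i \sqrt{183}}{2} \approx -66750.0 - 6.7639 i$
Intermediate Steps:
$K{\left(P \right)} = -448$ ($K{\left(P \right)} = 7 \left(-4\right)^{3} = 7 \left(-64\right) = -448$)
$q = 2 - \frac{i \sqrt{183}}{2}$ ($q = 2 - \sqrt{-46 - \frac{1}{-4}} = 2 - \sqrt{-46 - - \frac{1}{4}} = 2 - \sqrt{-46 + \frac{1}{4}} = 2 - \sqrt{- \frac{183}{4}} = 2 - \frac{i \sqrt{183}}{2} \approx 2.0 - 6.7639 i$)
$K{\left(-8 \right)} 149 + q = \left(-448\right) 149 + \left(2 - \frac{i \sqrt{183}}{2}\right) = -66752 + \left(2 - \frac{i \sqrt{183}}{2}\right) = -66750 - \frac{i \sqrt{183}}{2}$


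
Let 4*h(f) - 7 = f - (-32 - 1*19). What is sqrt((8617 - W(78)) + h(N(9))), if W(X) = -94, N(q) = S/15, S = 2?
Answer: sqrt(1963245)/15 ≈ 93.411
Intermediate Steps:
N(q) = 2/15
h(f) = 29/2 + f/4 (h(f) = 7/4 + (f - (-32 - 1*19))/4 = 7/4 + (f - (-32 - 19))/4 = 7/4 + (f - 1*(-51))/4 = 7/4 + (f + 51)/4 = 7/4 + (51 + f)/4 = 7/4 + (51/4 + f/4) = 29/2 + f/4)
sqrt((8617 - W(78)) + h(N(9))) = sqrt((8617 - 1*(-94)) + (29/2 + (1/4)*(2/15))) = sqrt((8617 + 94) + (29/2 + 1/30)) = sqrt(8711 + 218/15) = sqrt(130883/15) = sqrt(1963245)/15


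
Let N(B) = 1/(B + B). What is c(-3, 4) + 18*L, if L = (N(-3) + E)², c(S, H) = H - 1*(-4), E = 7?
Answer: 1697/2 ≈ 848.50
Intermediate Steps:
N(B) = 1/(2*B)
c(S, H) = 4 + H (c(S, H) = H + 4 = 4 + H)
L = 1681/36 (L = ((½)/(-3) + 7)² = ((½)*(-⅓) + 7)² = (-⅙ + 7)² = (41/6)² = 1681/36 ≈ 46.694)
c(-3, 4) + 18*L = (4 + 4) + 18*(1681/36) = 8 + 1681/2 = 1697/2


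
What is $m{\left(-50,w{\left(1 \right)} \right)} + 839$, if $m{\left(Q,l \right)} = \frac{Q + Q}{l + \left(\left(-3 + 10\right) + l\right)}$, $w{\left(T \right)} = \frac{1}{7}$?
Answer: $\frac{42089}{51} \approx 825.27$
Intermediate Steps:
$w{\left(T \right)} = \frac{1}{7}$
$m{\left(Q,l \right)} = \frac{2 Q}{7 + 2 l}$ ($m{\left(Q,l \right)} = \frac{2 Q}{l + \left(7 + l\right)} = \frac{2 Q}{7 + 2 l}$)
$m{\left(-50,w{\left(1 \right)} \right)} + 839 = 2 \left(-50\right) \frac{1}{7 + 2 \cdot \frac{1}{7}} + 839 = 2 \left(-50\right) \frac{1}{7 + \frac{2}{7}} + 839 = 2 \left(-50\right) \frac{1}{\frac{51}{7}} + 839 = 2 \left(-50\right) \frac{7}{51} + 839 = - \frac{700}{51} + 839 = \frac{42089}{51}$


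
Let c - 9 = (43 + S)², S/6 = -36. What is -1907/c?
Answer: -1907/29938 ≈ -0.063698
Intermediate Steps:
S = -216 (S = 6*(-36) = -216)
c = 29938 (c = 9 + (43 - 216)² = 9 + (-173)² = 9 + 29929 = 29938)
-1907/c = -1907/29938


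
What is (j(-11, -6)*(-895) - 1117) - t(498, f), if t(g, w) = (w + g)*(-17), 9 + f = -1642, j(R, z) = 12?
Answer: -31458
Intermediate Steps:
f = -1651 (f = -9 - 1642 = -1651)
t(g, w) = -17*g - 17*w (t(g, w) = (g + w)*(-17) = -17*g - 17*w)
(j(-11, -6)*(-895) - 1117) - t(498, f) = (12*(-895) - 1117) - (-17*498 - 17*(-1651)) = (-10740 - 1117) - (-8466 + 28067) = -11857 - 1*19601 = -11857 - 19601 = -31458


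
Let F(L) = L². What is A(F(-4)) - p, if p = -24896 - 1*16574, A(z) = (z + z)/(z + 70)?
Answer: 1783226/43 ≈ 41470.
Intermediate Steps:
A(z) = 2*z/(70 + z) (A(z) = (2*z)/(70 + z) = 2*z/(70 + z))
p = -41470 (p = -24896 - 16574 = -41470)
A(F(-4)) - p = 2*(-4)²/(70 + (-4)²) - 1*(-41470) = 2*16/(70 + 16) + 41470 = 2*16/86 + 41470 = 2*16*(1/86) + 41470 = 16/43 + 41470 = 1783226/43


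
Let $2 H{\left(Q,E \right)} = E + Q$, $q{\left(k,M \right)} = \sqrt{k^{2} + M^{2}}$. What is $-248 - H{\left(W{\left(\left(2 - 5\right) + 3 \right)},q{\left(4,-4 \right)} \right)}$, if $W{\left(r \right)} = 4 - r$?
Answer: $-250 - 2 \sqrt{2} \approx -252.83$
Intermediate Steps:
$q{\left(k,M \right)} = \sqrt{M^{2} + k^{2}}$
$H{\left(Q,E \right)} = \frac{E}{2} + \frac{Q}{2}$ ($H{\left(Q,E \right)} = \frac{E + Q}{2} = \frac{E}{2} + \frac{Q}{2}$)
$-248 - H{\left(W{\left(\left(2 - 5\right) + 3 \right)},q{\left(4,-4 \right)} \right)} = -248 - \left(\frac{\sqrt{\left(-4\right)^{2} + 4^{2}}}{2} + \frac{4 - \left(\left(2 - 5\right) + 3\right)}{2}\right) = -248 - \left(\frac{\sqrt{16 + 16}}{2} + \frac{4 - \left(-3 + 3\right)}{2}\right) = -248 - \left(\frac{\sqrt{32}}{2} + \frac{4 - 0}{2}\right) = -248 - \left(\frac{4 \sqrt{2}}{2} + \frac{4 + 0}{2}\right) = -248 - \left(2 \sqrt{2} + \frac{1}{2} \cdot 4\right) = -248 - \left(2 \sqrt{2} + 2\right) = -248 - \left(2 + 2 \sqrt{2}\right) = -250 - 2 \sqrt{2}$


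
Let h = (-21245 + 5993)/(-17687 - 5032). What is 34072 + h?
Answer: 258032340/7573 ≈ 34073.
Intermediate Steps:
h = 5084/7573 (h = -15252/(-22719) = -15252*(-1/22719) = 5084/7573 ≈ 0.67133)
34072 + h = 34072 + 5084/7573 = 258032340/7573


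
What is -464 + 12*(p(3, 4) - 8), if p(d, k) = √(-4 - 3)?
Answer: -560 + 12*I*√7 ≈ -560.0 + 31.749*I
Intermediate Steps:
p(d, k) = I*√7 (p(d, k) = √(-7) = I*√7)
-464 + 12*(p(3, 4) - 8) = -464 + 12*(I*√7 - 8) = -464 + 12*(-8 + I*√7) = -464 + (-96 + 12*I*√7) = -560 + 12*I*√7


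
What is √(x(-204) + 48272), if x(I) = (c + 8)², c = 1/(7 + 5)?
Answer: √6960577/12 ≈ 219.86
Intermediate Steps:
c = 1/12 ≈ 0.083333
x(I) = 9409/144 (x(I) = (1/12 + 8)² = (97/12)² = 9409/144)
√(x(-204) + 48272) = √(9409/144 + 48272) = √(6960577/144) = √6960577/12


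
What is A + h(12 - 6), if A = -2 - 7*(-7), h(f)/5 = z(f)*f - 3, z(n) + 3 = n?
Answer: 122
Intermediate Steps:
z(n) = -3 + n
h(f) = -15 + 5*f*(-3 + f) (h(f) = 5*((-3 + f)*f - 3) = 5*(f*(-3 + f) - 3) = 5*(-3 + f*(-3 + f)) = -15 + 5*f*(-3 + f))
A = 47 (A = -2 + 49 = 47)
A + h(12 - 6) = 47 + (-15 + 5*(12 - 6)*(-3 + (12 - 6))) = 47 + (-15 + 5*6*(-3 + 6)) = 47 + (-15 + 5*6*3) = 47 + (-15 + 90) = 47 + 75 = 122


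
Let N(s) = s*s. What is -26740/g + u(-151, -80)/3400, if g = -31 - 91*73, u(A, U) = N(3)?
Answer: 45488033/11345800 ≈ 4.0092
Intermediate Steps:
N(s) = s²
u(A, U) = 9 (u(A, U) = 3² = 9)
g = -6674 (g = -31 - 6643 = -6674)
-26740/g + u(-151, -80)/3400 = -26740/(-6674) + 9/3400 = -26740*(-1/6674) + 9*(1/3400) = 13370/3337 + 9/3400 = 45488033/11345800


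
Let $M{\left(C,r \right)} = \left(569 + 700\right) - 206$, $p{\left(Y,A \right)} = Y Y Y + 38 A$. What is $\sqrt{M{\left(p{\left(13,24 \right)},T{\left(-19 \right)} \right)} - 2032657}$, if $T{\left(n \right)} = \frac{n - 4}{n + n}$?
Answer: $i \sqrt{2031594} \approx 1425.3 i$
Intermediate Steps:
$p{\left(Y,A \right)} = Y^{3} + 38 A$ ($p{\left(Y,A \right)} = Y^{2} Y + 38 A = Y^{3} + 38 A$)
$T{\left(n \right)} = \frac{-4 + n}{2 n}$
$M{\left(C,r \right)} = 1063$ ($M{\left(C,r \right)} = 1269 - 206 = 1063$)
$\sqrt{M{\left(p{\left(13,24 \right)},T{\left(-19 \right)} \right)} - 2032657} = \sqrt{1063 - 2032657} = \sqrt{-2031594} = i \sqrt{2031594}$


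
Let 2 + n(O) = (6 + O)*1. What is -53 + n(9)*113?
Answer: 1416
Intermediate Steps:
n(O) = 4 + O (n(O) = -2 + (6 + O)*1 = -2 + (6 + O) = 4 + O)
-53 + n(9)*113 = -53 + (4 + 9)*113 = -53 + 13*113 = -53 + 1469 = 1416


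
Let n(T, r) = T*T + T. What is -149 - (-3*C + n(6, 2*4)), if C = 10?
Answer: -161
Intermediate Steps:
n(T, r) = T + T² (n(T, r) = T² + T = T + T²)
-149 - (-3*C + n(6, 2*4)) = -149 - (-3*10 + 6*(1 + 6)) = -149 - (-30 + 6*7) = -149 - (-30 + 42) = -149 - 1*12 = -149 - 12 = -161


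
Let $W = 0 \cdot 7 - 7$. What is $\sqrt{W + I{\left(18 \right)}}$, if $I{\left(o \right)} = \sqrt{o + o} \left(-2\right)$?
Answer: $i \sqrt{19} \approx 4.3589 i$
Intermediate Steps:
$I{\left(o \right)} = - 2 \sqrt{2} \sqrt{o}$ ($I{\left(o \right)} = \sqrt{2 o} \left(-2\right) = \sqrt{2} \sqrt{o} \left(-2\right) = - 2 \sqrt{2} \sqrt{o}$)
$W = -7$ ($W = 0 - 7 = -7$)
$\sqrt{W + I{\left(18 \right)}} = \sqrt{-7 - 2 \sqrt{2} \sqrt{18}} = \sqrt{-7 - 2 \sqrt{2} \cdot 3 \sqrt{2}} = \sqrt{-7 - 12} = \sqrt{-19} = i \sqrt{19}$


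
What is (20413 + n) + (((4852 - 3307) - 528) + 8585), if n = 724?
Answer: 30739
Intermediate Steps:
(20413 + n) + (((4852 - 3307) - 528) + 8585) = (20413 + 724) + (((4852 - 3307) - 528) + 8585) = 21137 + ((1545 - 528) + 8585) = 21137 + (1017 + 8585) = 21137 + 9602 = 30739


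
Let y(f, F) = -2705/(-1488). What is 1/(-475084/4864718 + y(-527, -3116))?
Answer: 3619350192/6226068599 ≈ 0.58132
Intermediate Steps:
y(f, F) = 2705/1488 (y(f, F) = -2705*(-1/1488) = 2705/1488)
1/(-475084/4864718 + y(-527, -3116)) = 1/(-475084/4864718 + 2705/1488) = 1/(-475084*1/4864718 + 2705/1488) = 1/(-237542/2432359 + 2705/1488) = 1/(6226068599/3619350192) = 3619350192/6226068599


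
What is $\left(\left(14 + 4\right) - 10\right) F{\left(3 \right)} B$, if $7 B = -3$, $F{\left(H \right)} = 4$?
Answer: $- \frac{96}{7} \approx -13.714$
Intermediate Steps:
$B = - \frac{3}{7}$ ($B = \frac{1}{7} \left(-3\right) = - \frac{3}{7} \approx -0.42857$)
$\left(\left(14 + 4\right) - 10\right) F{\left(3 \right)} B = \left(\left(14 + 4\right) - 10\right) 4 \left(- \frac{3}{7}\right) = \left(18 - 10\right) 4 \left(- \frac{3}{7}\right) = 8 \cdot 4 \left(- \frac{3}{7}\right) = 32 \left(- \frac{3}{7}\right) = - \frac{96}{7}$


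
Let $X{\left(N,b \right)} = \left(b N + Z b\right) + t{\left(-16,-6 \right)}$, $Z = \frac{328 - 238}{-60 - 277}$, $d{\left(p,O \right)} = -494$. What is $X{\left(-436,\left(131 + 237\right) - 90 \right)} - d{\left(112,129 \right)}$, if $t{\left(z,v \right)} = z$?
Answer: $- \frac{40711030}{337} \approx -1.208 \cdot 10^{5}$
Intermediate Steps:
$Z = - \frac{90}{337}$ ($Z = \frac{90}{-337} = 90 \left(- \frac{1}{337}\right) = - \frac{90}{337} \approx -0.26706$)
$X{\left(N,b \right)} = -16 - \frac{90 b}{337} + N b$ ($X{\left(N,b \right)} = \left(b N - \frac{90 b}{337}\right) - 16 = \left(N b - \frac{90 b}{337}\right) - 16 = \left(- \frac{90 b}{337} + N b\right) - 16 = -16 - \frac{90 b}{337} + N b$)
$X{\left(-436,\left(131 + 237\right) - 90 \right)} - d{\left(112,129 \right)} = \left(-16 - \frac{90 \left(\left(131 + 237\right) - 90\right)}{337} - 436 \left(\left(131 + 237\right) - 90\right)\right) - -494 = \left(-16 - \frac{90 \left(368 - 90\right)}{337} - 436 \left(368 - 90\right)\right) + 494 = \left(-16 - \frac{25020}{337} - 121208\right) + 494 = - \frac{40877508}{337} + 494 = - \frac{40711030}{337}$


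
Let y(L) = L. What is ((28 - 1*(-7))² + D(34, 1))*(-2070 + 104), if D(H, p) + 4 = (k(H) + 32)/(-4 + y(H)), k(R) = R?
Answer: -12024056/5 ≈ -2.4048e+6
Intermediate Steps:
D(H, p) = -4 + (32 + H)/(-4 + H) (D(H, p) = -4 + (H + 32)/(-4 + H) = -4 + (32 + H)/(-4 + H))
((28 - 1*(-7))² + D(34, 1))*(-2070 + 104) = ((28 - 1*(-7))² + 3*(16 - 1*34)/(-4 + 34))*(-2070 + 104) = ((28 + 7)² + 3*(16 - 34)/30)*(-1966) = (35² + 3*(1/30)*(-18))*(-1966) = (1225 - 9/5)*(-1966) = (6116/5)*(-1966) = -12024056/5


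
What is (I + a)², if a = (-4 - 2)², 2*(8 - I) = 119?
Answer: 961/4 ≈ 240.25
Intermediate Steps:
I = -103/2 (I = 8 - ½*119 = 8 - 119/2 = -103/2 ≈ -51.500)
a = 36 (a = (-6)² = 36)
(I + a)² = (-103/2 + 36)² = (-31/2)² = 961/4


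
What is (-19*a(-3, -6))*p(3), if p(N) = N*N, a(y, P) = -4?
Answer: 684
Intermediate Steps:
p(N) = N²
(-19*a(-3, -6))*p(3) = -19*(-4)*3² = 76*9 = 684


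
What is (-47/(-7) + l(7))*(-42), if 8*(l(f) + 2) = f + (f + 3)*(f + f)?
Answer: -3879/4 ≈ -969.75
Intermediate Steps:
l(f) = -2 + f/8 + f*(3 + f)/4 (l(f) = -2 + (f + (f + 3)*(f + f))/8 = -2 + (f + (3 + f)*(2*f))/8 = -2 + (f + 2*f*(3 + f))/8 = -2 + (f/8 + f*(3 + f)/4) = -2 + f/8 + f*(3 + f)/4)
(-47/(-7) + l(7))*(-42) = (-47/(-7) + (-2 + (¼)*7² + (7/8)*7))*(-42) = (-47*(-⅐) + (-2 + (¼)*49 + 49/8))*(-42) = (47/7 + (-2 + 49/4 + 49/8))*(-42) = (47/7 + 131/8)*(-42) = (1293/56)*(-42) = -3879/4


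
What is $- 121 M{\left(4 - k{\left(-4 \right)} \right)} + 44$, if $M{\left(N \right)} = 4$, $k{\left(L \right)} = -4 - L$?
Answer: $-440$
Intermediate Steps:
$- 121 M{\left(4 - k{\left(-4 \right)} \right)} + 44 = \left(-121\right) 4 + 44 = -484 + 44 = -440$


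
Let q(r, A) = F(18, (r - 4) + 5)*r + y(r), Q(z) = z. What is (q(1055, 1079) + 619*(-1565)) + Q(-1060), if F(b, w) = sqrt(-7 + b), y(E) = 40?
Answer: -969755 + 1055*sqrt(11) ≈ -9.6626e+5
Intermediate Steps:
q(r, A) = 40 + r*sqrt(11) (q(r, A) = sqrt(-7 + 18)*r + 40 = sqrt(11)*r + 40 = r*sqrt(11) + 40 = 40 + r*sqrt(11))
(q(1055, 1079) + 619*(-1565)) + Q(-1060) = ((40 + 1055*sqrt(11)) + 619*(-1565)) - 1060 = ((40 + 1055*sqrt(11)) - 968735) - 1060 = (-968695 + 1055*sqrt(11)) - 1060 = -969755 + 1055*sqrt(11)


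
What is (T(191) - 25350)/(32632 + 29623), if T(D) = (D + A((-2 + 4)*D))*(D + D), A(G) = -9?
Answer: 44174/62255 ≈ 0.70957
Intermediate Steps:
T(D) = 2*D*(-9 + D) (T(D) = (D - 9)*(D + D) = (-9 + D)*(2*D) = 2*D*(-9 + D))
(T(191) - 25350)/(32632 + 29623) = (2*191*(-9 + 191) - 25350)/(32632 + 29623) = (2*191*182 - 25350)/62255 = (69524 - 25350)*(1/62255) = 44174*(1/62255) = 44174/62255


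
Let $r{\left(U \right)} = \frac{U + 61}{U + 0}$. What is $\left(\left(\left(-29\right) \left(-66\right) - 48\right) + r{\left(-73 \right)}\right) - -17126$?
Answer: $\frac{1386428}{73} \approx 18992.0$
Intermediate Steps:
$r{\left(U \right)} = \frac{61 + U}{U}$
$\left(\left(\left(-29\right) \left(-66\right) - 48\right) + r{\left(-73 \right)}\right) - -17126 = \left(\left(\left(-29\right) \left(-66\right) - 48\right) + \frac{61 - 73}{-73}\right) - -17126 = \left(\left(1914 - 48\right) - - \frac{12}{73}\right) + 17126 = \left(1866 + \frac{12}{73}\right) + 17126 = \frac{136230}{73} + 17126 = \frac{1386428}{73}$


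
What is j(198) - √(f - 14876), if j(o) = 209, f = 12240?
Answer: 209 - 2*I*√659 ≈ 209.0 - 51.342*I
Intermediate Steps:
j(198) - √(f - 14876) = 209 - √(12240 - 14876) = 209 - √(-2636) = 209 - 2*I*√659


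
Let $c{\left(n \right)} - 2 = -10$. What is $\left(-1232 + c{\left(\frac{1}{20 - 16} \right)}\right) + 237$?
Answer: $-1003$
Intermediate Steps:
$c{\left(n \right)} = -8$ ($c{\left(n \right)} = 2 - 10 = -8$)
$\left(-1232 + c{\left(\frac{1}{20 - 16} \right)}\right) + 237 = \left(-1232 - 8\right) + 237 = -1240 + 237 = -1003$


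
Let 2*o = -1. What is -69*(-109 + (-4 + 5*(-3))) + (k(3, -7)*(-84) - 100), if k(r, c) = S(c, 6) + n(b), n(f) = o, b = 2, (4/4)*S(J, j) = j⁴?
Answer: -100090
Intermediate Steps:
S(J, j) = j⁴
o = -½ (o = (½)*(-1) = -½ ≈ -0.50000)
n(f) = -½
k(r, c) = 2591/2 (k(r, c) = 6⁴ - ½ = 1296 - ½ = 2591/2)
-69*(-109 + (-4 + 5*(-3))) + (k(3, -7)*(-84) - 100) = -69*(-109 + (-4 + 5*(-3))) + ((2591/2)*(-84) - 100) = -69*(-109 + (-4 - 15)) + (-108822 - 100) = -69*(-109 - 19) - 108922 = -69*(-128) - 108922 = 8832 - 108922 = -100090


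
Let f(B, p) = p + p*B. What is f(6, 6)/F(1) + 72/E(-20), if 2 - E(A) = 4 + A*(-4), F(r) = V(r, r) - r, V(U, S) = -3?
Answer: -933/82 ≈ -11.378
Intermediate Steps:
f(B, p) = p + B*p
F(r) = -3 - r
E(A) = -2 + 4*A (E(A) = 2 - (4 + A*(-4)) = 2 - (4 - 4*A) = 2 + (-4 + 4*A) = -2 + 4*A)
f(6, 6)/F(1) + 72/E(-20) = (6*(1 + 6))/(-3 - 1*1) + 72/(-2 + 4*(-20)) = (6*7)/(-3 - 1) + 72/(-2 - 80) = 42/(-4) + 72/(-82) = 42*(-¼) + 72*(-1/82) = -21/2 - 36/41 = -933/82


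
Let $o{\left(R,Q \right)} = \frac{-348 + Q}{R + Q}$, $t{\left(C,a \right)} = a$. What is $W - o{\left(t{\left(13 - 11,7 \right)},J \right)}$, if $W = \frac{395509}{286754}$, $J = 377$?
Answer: $\frac{71779795}{55056768} \approx 1.3037$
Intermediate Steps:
$o{\left(R,Q \right)} = \frac{-348 + Q}{Q + R}$
$W = \frac{395509}{286754}$ ($W = 395509 \cdot \frac{1}{286754} = \frac{395509}{286754} \approx 1.3793$)
$W - o{\left(t{\left(13 - 11,7 \right)},J \right)} = \frac{395509}{286754} - \frac{-348 + 377}{377 + 7} = \frac{395509}{286754} - \frac{1}{384} \cdot 29 = \frac{395509}{286754} - \frac{29}{384} = \frac{71779795}{55056768}$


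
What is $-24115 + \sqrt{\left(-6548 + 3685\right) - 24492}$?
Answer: $-24115 + i \sqrt{27355} \approx -24115.0 + 165.39 i$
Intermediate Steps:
$-24115 + \sqrt{\left(-6548 + 3685\right) - 24492} = -24115 + \sqrt{-2863 - 24492} = -24115 + \sqrt{-27355} = -24115 + i \sqrt{27355}$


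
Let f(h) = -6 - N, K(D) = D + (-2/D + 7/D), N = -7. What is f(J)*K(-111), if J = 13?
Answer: -12326/111 ≈ -111.05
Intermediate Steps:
K(D) = D + 5/D
f(h) = 1 (f(h) = -6 - 1*(-7) = -6 + 7 = 1)
f(J)*K(-111) = 1*(-111 + 5/(-111)) = 1*(-111 + 5*(-1/111)) = 1*(-111 - 5/111) = 1*(-12326/111) = -12326/111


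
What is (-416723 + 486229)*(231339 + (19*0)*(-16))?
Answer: 16079448534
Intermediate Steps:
(-416723 + 486229)*(231339 + (19*0)*(-16)) = 69506*(231339 + 0*(-16)) = 69506*(231339 + 0) = 69506*231339 = 16079448534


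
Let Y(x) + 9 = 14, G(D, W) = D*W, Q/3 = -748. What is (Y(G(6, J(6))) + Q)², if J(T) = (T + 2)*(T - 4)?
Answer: 5013121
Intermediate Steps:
Q = -2244 (Q = 3*(-748) = -2244)
J(T) = (-4 + T)*(2 + T) (J(T) = (2 + T)*(-4 + T) = (-4 + T)*(2 + T))
Y(x) = 5 (Y(x) = -9 + 14 = 5)
(Y(G(6, J(6))) + Q)² = (5 - 2244)² = (-2239)² = 5013121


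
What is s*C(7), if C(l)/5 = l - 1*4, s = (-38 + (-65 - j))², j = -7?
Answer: 138240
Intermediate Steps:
s = 9216 (s = (-38 + (-65 - 1*(-7)))² = (-38 + (-65 + 7))² = (-38 - 58)² = (-96)² = 9216)
C(l) = -20 + 5*l (C(l) = 5*(l - 1*4) = 5*(l - 4) = 5*(-4 + l) = -20 + 5*l)
s*C(7) = 9216*(-20 + 5*7) = 9216*(-20 + 35) = 9216*15 = 138240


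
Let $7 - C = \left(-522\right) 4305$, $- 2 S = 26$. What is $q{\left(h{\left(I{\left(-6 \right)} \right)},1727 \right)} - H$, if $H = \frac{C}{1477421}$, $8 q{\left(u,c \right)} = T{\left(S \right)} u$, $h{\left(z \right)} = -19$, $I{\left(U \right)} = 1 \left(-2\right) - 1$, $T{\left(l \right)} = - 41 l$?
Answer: $- \frac{14979820203}{11819368} \approx -1267.4$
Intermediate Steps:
$S = -13$ ($S = \left(- \frac{1}{2}\right) 26 = -13$)
$I{\left(U \right)} = -3$ ($I{\left(U \right)} = -2 - 1 = -3$)
$C = 2247217$ ($C = 7 - \left(-522\right) 4305 = 7 - -2247210 = 7 + 2247210 = 2247217$)
$q{\left(u,c \right)} = \frac{533 u}{8}$ ($q{\left(u,c \right)} = \frac{\left(-41\right) \left(-13\right) u}{8} = \frac{533 u}{8}$)
$H = \frac{2247217}{1477421} \approx 1.521$
$q{\left(h{\left(I{\left(-6 \right)} \right)},1727 \right)} - H = \frac{533}{8} \left(-19\right) - \frac{2247217}{1477421} = - \frac{10127}{8} - \frac{2247217}{1477421} = - \frac{14979820203}{11819368}$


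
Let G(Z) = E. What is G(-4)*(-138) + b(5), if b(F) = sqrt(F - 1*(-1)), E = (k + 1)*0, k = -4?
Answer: sqrt(6) ≈ 2.4495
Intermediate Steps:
E = 0 (E = (-4 + 1)*0 = -3*0 = 0)
b(F) = sqrt(1 + F) (b(F) = sqrt(F + 1) = sqrt(1 + F))
G(Z) = 0
G(-4)*(-138) + b(5) = 0*(-138) + sqrt(1 + 5) = 0 + sqrt(6) = sqrt(6)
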